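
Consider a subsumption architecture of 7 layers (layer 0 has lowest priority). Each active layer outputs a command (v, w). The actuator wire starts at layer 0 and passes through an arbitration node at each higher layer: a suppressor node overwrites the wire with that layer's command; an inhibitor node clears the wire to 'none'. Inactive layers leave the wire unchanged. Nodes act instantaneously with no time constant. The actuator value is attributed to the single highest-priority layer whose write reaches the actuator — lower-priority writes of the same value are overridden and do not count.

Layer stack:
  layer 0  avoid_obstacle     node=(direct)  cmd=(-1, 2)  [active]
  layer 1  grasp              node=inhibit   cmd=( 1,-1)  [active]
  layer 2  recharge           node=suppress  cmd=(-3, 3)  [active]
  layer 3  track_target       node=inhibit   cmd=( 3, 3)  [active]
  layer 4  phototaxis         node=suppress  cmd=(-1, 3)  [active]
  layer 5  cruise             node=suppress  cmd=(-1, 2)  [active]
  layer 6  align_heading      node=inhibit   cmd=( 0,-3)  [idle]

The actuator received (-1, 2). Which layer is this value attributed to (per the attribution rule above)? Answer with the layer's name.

cruise

layer 0 (avoid_obstacle) active — direct: (-1, 2)
layer 1 (grasp) active — inhibits: none
layer 2 (recharge) active — suppresses: (-3, 3)
layer 3 (track_target) active — inhibits: none
layer 4 (phototaxis) active — suppresses: (-1, 3)
layer 5 (cruise) active — suppresses: (-1, 2)
layer 6 (align_heading) idle — unchanged: (-1, 2)
→ actuator (-1, 2)
last writer: layer 5 = cruise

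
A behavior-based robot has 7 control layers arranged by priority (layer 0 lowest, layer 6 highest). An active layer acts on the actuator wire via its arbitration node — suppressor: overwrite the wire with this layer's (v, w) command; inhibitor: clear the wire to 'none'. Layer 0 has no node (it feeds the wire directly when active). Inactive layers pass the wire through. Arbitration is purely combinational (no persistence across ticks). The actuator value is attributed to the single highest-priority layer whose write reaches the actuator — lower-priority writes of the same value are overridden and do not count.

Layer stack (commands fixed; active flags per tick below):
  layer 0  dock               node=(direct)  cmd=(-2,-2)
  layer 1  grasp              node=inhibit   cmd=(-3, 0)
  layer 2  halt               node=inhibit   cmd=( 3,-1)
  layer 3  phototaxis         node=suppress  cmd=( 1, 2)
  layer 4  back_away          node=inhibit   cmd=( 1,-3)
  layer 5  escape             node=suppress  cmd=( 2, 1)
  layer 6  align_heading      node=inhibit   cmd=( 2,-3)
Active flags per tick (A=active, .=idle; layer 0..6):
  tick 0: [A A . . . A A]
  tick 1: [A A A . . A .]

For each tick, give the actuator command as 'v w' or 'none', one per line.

tick 0:
  layer 0 (dock) active — direct: (-2, -2)
  layer 1 (grasp) active — inhibits: none
  layer 2 (halt) idle — unchanged: none
  layer 3 (phototaxis) idle — unchanged: none
  layer 4 (back_away) idle — unchanged: none
  layer 5 (escape) active — suppresses: (2, 1)
  layer 6 (align_heading) active — inhibits: none
  → actuator none
tick 1:
  layer 0 (dock) active — direct: (-2, -2)
  layer 1 (grasp) active — inhibits: none
  layer 2 (halt) active — inhibits: none
  layer 3 (phototaxis) idle — unchanged: none
  layer 4 (back_away) idle — unchanged: none
  layer 5 (escape) active — suppresses: (2, 1)
  layer 6 (align_heading) idle — unchanged: (2, 1)
  → actuator (2, 1)

none
2 1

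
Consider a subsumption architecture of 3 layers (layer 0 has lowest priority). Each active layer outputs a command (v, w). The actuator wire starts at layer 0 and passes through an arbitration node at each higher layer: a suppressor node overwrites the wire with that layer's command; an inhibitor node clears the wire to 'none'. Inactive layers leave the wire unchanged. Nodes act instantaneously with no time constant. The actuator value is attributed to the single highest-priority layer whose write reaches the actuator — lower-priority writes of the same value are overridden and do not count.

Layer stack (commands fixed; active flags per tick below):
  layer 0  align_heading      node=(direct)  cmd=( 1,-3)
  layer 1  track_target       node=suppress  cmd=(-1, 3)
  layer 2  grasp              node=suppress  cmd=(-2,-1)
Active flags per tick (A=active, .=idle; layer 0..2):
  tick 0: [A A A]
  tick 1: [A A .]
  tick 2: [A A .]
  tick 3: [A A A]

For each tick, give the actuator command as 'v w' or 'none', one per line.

tick 0:
  layer 0 (align_heading) active — direct: (1, -3)
  layer 1 (track_target) active — suppresses: (-1, 3)
  layer 2 (grasp) active — suppresses: (-2, -1)
  → actuator (-2, -1)
tick 1:
  layer 0 (align_heading) active — direct: (1, -3)
  layer 1 (track_target) active — suppresses: (-1, 3)
  layer 2 (grasp) idle — unchanged: (-1, 3)
  → actuator (-1, 3)
tick 2:
  layer 0 (align_heading) active — direct: (1, -3)
  layer 1 (track_target) active — suppresses: (-1, 3)
  layer 2 (grasp) idle — unchanged: (-1, 3)
  → actuator (-1, 3)
tick 3:
  layer 0 (align_heading) active — direct: (1, -3)
  layer 1 (track_target) active — suppresses: (-1, 3)
  layer 2 (grasp) active — suppresses: (-2, -1)
  → actuator (-2, -1)

-2 -1
-1 3
-1 3
-2 -1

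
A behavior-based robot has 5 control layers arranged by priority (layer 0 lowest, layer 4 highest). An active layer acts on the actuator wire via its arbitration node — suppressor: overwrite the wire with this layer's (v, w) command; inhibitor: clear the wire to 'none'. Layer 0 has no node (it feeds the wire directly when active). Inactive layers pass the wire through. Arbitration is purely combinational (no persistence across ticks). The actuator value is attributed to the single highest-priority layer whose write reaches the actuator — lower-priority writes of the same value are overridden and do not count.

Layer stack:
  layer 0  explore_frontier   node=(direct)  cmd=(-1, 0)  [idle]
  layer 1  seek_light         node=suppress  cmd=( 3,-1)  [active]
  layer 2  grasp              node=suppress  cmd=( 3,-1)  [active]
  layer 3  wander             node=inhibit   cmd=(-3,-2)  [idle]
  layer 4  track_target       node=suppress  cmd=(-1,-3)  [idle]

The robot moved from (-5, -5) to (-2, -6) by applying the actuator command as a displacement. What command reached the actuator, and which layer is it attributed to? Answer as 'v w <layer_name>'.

3 -1 grasp

displacement = (-2, -6) − (-5, -5) = (3, -1)
[0] explore_frontier off; wire := none
[1] seek_light on (suppress); wire := (3, -1)
[2] grasp on (suppress); wire := (3, -1)
[3] wander off; pass (3, -1)
[4] track_target off; pass (3, -1)
output (3, -1) — from layer 2 (grasp)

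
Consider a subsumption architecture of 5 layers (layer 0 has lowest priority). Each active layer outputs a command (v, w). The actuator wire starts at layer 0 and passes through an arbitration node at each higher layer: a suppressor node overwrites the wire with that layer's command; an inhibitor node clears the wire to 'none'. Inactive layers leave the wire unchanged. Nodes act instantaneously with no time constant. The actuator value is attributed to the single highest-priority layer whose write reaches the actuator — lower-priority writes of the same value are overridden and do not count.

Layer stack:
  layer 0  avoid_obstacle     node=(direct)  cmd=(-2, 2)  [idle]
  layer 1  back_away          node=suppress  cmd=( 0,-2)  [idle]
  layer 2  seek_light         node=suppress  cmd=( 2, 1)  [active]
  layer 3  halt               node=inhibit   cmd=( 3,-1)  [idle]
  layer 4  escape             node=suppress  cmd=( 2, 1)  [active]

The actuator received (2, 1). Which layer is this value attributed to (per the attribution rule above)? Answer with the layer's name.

L0 avoid_obstacle: idle → wire = none
L1 back_away: idle → wire stays none
L2 seek_light: active, suppressor → wire = (2, 1)
L3 halt: idle → wire stays (2, 1)
L4 escape: active, suppressor → wire = (2, 1)
actuator = (2, 1)
last writer: layer 4 = escape

escape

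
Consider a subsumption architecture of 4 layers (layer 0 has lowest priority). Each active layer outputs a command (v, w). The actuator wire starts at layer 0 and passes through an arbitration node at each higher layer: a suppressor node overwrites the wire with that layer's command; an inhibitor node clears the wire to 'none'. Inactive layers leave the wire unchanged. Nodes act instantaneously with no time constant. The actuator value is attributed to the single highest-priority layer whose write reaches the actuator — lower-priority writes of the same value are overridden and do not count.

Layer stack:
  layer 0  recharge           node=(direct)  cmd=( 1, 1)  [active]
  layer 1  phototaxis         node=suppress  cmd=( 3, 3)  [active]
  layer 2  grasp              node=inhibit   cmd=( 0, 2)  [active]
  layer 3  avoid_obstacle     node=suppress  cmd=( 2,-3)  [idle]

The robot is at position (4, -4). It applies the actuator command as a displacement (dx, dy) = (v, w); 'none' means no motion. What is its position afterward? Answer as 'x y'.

4 -4

[0] recharge on; wire := (1, 1)
[1] phototaxis on (suppress); wire := (3, 3)
[2] grasp on (inhibit); wire := none
[3] avoid_obstacle off; pass none
output none
position: (4, -4) + none = (4, -4)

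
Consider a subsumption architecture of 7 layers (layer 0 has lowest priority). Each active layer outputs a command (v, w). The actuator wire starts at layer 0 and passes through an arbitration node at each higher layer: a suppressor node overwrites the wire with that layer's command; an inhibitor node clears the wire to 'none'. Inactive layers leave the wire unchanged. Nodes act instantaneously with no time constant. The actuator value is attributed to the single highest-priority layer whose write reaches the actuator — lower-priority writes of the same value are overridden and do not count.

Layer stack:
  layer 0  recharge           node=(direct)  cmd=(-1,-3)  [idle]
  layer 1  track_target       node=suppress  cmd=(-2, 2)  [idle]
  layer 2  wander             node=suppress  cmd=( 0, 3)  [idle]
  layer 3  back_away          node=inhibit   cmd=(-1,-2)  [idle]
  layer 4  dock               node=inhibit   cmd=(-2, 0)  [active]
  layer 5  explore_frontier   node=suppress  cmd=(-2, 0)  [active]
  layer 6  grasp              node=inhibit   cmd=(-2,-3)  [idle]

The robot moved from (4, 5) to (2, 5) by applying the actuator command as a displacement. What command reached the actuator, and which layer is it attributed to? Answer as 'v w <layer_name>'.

displacement = (2, 5) − (4, 5) = (-2, 0)
layer 0 (recharge) idle — none
layer 1 (track_target) idle — unchanged: none
layer 2 (wander) idle — unchanged: none
layer 3 (back_away) idle — unchanged: none
layer 4 (dock) active — inhibits: none
layer 5 (explore_frontier) active — suppresses: (-2, 0)
layer 6 (grasp) idle — unchanged: (-2, 0)
→ actuator (-2, 0) — from layer 5 (explore_frontier)

-2 0 explore_frontier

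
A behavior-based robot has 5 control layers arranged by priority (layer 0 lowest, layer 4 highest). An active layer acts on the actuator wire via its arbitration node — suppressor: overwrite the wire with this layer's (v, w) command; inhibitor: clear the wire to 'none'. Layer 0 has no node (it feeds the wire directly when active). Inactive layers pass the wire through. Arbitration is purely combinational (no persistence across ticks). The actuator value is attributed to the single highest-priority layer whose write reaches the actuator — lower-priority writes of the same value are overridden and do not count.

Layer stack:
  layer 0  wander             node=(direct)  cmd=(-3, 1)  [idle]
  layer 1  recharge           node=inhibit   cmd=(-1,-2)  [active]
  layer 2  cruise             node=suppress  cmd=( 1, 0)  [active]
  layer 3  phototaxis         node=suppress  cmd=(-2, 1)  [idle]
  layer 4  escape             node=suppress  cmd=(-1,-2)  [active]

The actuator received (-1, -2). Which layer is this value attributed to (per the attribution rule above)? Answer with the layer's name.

escape

L0 wander: idle → wire = none
L1 recharge: active, inhibitor → wire = none
L2 cruise: active, suppressor → wire = (1, 0)
L3 phototaxis: idle → wire stays (1, 0)
L4 escape: active, suppressor → wire = (-1, -2)
actuator = (-1, -2)
last writer: layer 4 = escape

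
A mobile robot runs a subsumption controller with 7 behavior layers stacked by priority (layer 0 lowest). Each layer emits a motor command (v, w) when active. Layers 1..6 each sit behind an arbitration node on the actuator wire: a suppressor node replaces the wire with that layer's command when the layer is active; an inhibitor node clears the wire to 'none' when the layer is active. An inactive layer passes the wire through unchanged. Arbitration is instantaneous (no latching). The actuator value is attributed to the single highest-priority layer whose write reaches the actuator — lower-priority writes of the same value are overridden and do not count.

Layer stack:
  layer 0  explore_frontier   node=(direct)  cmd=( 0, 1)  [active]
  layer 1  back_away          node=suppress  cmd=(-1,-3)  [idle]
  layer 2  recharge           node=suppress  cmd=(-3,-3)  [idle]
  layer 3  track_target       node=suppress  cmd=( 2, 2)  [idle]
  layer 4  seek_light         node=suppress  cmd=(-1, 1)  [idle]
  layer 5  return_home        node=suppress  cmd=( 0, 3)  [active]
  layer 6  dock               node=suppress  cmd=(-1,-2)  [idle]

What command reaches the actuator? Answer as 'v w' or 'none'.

0 3

[0] explore_frontier on; wire := (0, 1)
[1] back_away off; pass (0, 1)
[2] recharge off; pass (0, 1)
[3] track_target off; pass (0, 1)
[4] seek_light off; pass (0, 1)
[5] return_home on (suppress); wire := (0, 3)
[6] dock off; pass (0, 3)
output (0, 3)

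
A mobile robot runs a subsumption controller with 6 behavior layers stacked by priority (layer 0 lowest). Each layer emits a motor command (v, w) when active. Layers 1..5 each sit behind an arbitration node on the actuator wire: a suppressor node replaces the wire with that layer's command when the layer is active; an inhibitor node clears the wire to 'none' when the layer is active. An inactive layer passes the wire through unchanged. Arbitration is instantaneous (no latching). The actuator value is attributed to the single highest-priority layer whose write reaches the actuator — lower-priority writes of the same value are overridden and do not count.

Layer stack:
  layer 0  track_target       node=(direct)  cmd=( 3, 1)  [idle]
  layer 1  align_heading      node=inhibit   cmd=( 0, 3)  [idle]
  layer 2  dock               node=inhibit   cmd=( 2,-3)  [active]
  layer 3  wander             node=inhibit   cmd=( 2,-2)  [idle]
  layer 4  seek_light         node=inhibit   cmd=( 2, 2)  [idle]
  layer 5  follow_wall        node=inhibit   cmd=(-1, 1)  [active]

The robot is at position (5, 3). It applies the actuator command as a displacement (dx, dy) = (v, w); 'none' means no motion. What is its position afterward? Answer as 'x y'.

[0] track_target off; wire := none
[1] align_heading off; pass none
[2] dock on (inhibit); wire := none
[3] wander off; pass none
[4] seek_light off; pass none
[5] follow_wall on (inhibit); wire := none
output none
position: (5, 3) + none = (5, 3)

5 3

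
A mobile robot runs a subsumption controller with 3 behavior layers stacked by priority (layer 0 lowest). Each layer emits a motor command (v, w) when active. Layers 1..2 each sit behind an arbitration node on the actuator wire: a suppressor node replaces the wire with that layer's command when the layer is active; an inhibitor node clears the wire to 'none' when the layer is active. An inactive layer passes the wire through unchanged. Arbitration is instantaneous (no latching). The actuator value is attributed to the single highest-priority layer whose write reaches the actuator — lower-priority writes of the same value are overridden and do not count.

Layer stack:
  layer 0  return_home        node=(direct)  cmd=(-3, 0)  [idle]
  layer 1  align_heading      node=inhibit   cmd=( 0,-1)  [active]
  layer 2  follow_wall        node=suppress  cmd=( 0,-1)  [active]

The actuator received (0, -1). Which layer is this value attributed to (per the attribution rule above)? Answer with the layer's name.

[0] return_home off; wire := none
[1] align_heading on (inhibit); wire := none
[2] follow_wall on (suppress); wire := (0, -1)
output (0, -1)
last writer: layer 2 = follow_wall

follow_wall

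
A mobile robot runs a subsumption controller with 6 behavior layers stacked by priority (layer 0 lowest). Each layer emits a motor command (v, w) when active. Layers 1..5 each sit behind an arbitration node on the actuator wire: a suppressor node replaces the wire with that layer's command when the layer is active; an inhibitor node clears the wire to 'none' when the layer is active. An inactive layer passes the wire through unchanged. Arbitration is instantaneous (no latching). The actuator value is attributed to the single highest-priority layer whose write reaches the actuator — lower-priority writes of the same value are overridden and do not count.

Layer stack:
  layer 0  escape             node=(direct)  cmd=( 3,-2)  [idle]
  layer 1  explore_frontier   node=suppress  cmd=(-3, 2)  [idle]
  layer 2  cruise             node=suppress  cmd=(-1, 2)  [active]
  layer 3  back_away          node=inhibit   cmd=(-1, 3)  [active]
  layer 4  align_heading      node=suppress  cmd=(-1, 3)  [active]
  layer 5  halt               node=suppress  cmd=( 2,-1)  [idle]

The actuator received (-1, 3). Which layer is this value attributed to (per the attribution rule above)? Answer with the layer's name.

align_heading

L0 escape: idle → wire = none
L1 explore_frontier: idle → wire stays none
L2 cruise: active, suppressor → wire = (-1, 2)
L3 back_away: active, inhibitor → wire = none
L4 align_heading: active, suppressor → wire = (-1, 3)
L5 halt: idle → wire stays (-1, 3)
actuator = (-1, 3)
last writer: layer 4 = align_heading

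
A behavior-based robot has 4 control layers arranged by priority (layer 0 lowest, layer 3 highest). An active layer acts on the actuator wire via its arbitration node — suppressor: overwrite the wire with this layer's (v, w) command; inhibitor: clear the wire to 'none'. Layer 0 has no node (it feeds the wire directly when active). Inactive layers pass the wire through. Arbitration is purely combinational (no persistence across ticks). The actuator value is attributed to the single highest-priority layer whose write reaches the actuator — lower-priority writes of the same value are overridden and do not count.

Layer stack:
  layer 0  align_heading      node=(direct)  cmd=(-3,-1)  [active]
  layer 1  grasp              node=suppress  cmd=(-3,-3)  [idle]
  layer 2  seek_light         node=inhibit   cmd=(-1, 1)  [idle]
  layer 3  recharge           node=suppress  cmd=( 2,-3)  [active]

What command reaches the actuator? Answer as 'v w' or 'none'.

2 -3

L0 align_heading: active, feeds wire = (-3, -1)
L1 grasp: idle → wire stays (-3, -1)
L2 seek_light: idle → wire stays (-3, -1)
L3 recharge: active, suppressor → wire = (2, -3)
actuator = (2, -3)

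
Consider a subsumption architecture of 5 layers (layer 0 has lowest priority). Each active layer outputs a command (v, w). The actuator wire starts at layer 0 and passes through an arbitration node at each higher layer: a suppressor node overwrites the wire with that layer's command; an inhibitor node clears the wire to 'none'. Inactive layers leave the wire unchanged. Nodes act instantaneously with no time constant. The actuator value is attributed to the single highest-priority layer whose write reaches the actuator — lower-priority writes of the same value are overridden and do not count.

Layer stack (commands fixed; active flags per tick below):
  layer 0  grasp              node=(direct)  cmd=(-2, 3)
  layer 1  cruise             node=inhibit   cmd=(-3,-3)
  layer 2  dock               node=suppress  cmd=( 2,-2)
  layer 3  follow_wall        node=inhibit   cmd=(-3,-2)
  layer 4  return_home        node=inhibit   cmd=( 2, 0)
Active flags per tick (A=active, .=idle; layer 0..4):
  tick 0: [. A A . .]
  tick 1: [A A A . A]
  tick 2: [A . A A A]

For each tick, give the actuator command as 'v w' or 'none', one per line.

2 -2
none
none

tick 0:
  layer 0 (grasp) idle — none
  layer 1 (cruise) active — inhibits: none
  layer 2 (dock) active — suppresses: (2, -2)
  layer 3 (follow_wall) idle — unchanged: (2, -2)
  layer 4 (return_home) idle — unchanged: (2, -2)
  → actuator (2, -2)
tick 1:
  layer 0 (grasp) active — direct: (-2, 3)
  layer 1 (cruise) active — inhibits: none
  layer 2 (dock) active — suppresses: (2, -2)
  layer 3 (follow_wall) idle — unchanged: (2, -2)
  layer 4 (return_home) active — inhibits: none
  → actuator none
tick 2:
  layer 0 (grasp) active — direct: (-2, 3)
  layer 1 (cruise) idle — unchanged: (-2, 3)
  layer 2 (dock) active — suppresses: (2, -2)
  layer 3 (follow_wall) active — inhibits: none
  layer 4 (return_home) active — inhibits: none
  → actuator none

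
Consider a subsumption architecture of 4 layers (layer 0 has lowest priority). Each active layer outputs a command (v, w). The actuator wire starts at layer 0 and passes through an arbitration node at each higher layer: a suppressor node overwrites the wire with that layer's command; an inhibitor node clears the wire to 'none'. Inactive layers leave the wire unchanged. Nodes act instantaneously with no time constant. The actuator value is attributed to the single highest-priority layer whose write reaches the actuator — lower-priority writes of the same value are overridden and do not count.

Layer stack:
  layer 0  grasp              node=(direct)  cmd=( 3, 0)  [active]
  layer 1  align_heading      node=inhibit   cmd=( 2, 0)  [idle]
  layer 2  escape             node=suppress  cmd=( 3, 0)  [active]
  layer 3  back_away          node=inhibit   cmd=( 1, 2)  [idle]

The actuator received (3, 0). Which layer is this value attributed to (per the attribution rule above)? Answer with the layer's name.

escape

L0 grasp: active, feeds wire = (3, 0)
L1 align_heading: idle → wire stays (3, 0)
L2 escape: active, suppressor → wire = (3, 0)
L3 back_away: idle → wire stays (3, 0)
actuator = (3, 0)
last writer: layer 2 = escape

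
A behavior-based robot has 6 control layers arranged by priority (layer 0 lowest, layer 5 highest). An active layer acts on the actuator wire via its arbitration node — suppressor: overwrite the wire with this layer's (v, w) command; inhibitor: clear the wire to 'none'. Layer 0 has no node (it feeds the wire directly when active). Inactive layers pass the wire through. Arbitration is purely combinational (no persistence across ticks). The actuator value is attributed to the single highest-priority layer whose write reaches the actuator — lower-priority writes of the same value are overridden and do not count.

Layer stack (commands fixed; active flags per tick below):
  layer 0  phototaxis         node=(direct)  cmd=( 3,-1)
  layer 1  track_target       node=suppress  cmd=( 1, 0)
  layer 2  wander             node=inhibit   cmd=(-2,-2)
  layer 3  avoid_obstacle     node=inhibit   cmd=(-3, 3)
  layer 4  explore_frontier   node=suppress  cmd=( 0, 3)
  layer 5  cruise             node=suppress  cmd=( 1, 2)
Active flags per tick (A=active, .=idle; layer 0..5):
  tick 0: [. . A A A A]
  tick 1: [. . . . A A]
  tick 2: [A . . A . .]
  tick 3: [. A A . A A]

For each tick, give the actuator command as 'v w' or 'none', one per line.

tick 0:
  L0 phototaxis: idle → wire = none
  L1 track_target: idle → wire stays none
  L2 wander: active, inhibitor → wire = none
  L3 avoid_obstacle: active, inhibitor → wire = none
  L4 explore_frontier: active, suppressor → wire = (0, 3)
  L5 cruise: active, suppressor → wire = (1, 2)
  actuator = (1, 2)
tick 1:
  L0 phototaxis: idle → wire = none
  L1 track_target: idle → wire stays none
  L2 wander: idle → wire stays none
  L3 avoid_obstacle: idle → wire stays none
  L4 explore_frontier: active, suppressor → wire = (0, 3)
  L5 cruise: active, suppressor → wire = (1, 2)
  actuator = (1, 2)
tick 2:
  L0 phototaxis: active, feeds wire = (3, -1)
  L1 track_target: idle → wire stays (3, -1)
  L2 wander: idle → wire stays (3, -1)
  L3 avoid_obstacle: active, inhibitor → wire = none
  L4 explore_frontier: idle → wire stays none
  L5 cruise: idle → wire stays none
  actuator = none
tick 3:
  L0 phototaxis: idle → wire = none
  L1 track_target: active, suppressor → wire = (1, 0)
  L2 wander: active, inhibitor → wire = none
  L3 avoid_obstacle: idle → wire stays none
  L4 explore_frontier: active, suppressor → wire = (0, 3)
  L5 cruise: active, suppressor → wire = (1, 2)
  actuator = (1, 2)

1 2
1 2
none
1 2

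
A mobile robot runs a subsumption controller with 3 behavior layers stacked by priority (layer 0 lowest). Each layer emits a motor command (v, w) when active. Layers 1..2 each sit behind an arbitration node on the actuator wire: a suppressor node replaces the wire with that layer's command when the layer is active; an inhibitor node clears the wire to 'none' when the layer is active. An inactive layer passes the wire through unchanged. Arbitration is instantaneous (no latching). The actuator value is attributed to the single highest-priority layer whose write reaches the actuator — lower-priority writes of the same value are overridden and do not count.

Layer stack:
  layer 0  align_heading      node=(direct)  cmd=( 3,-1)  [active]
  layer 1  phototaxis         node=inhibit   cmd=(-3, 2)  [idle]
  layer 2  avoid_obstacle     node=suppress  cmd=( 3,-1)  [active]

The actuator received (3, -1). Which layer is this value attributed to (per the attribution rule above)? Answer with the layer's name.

avoid_obstacle

[0] align_heading on; wire := (3, -1)
[1] phototaxis off; pass (3, -1)
[2] avoid_obstacle on (suppress); wire := (3, -1)
output (3, -1)
last writer: layer 2 = avoid_obstacle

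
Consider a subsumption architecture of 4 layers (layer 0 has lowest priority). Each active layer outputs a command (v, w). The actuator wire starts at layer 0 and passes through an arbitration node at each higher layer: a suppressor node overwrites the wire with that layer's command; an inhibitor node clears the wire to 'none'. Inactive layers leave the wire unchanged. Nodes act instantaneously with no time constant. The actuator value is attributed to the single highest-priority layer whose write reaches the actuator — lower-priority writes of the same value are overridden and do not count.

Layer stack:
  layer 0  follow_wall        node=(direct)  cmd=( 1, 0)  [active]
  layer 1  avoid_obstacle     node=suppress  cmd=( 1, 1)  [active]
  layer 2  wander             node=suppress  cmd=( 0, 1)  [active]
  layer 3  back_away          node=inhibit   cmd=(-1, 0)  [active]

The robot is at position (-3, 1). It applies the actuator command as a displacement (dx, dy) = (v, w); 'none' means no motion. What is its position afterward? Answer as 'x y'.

[0] follow_wall on; wire := (1, 0)
[1] avoid_obstacle on (suppress); wire := (1, 1)
[2] wander on (suppress); wire := (0, 1)
[3] back_away on (inhibit); wire := none
output none
position: (-3, 1) + none = (-3, 1)

-3 1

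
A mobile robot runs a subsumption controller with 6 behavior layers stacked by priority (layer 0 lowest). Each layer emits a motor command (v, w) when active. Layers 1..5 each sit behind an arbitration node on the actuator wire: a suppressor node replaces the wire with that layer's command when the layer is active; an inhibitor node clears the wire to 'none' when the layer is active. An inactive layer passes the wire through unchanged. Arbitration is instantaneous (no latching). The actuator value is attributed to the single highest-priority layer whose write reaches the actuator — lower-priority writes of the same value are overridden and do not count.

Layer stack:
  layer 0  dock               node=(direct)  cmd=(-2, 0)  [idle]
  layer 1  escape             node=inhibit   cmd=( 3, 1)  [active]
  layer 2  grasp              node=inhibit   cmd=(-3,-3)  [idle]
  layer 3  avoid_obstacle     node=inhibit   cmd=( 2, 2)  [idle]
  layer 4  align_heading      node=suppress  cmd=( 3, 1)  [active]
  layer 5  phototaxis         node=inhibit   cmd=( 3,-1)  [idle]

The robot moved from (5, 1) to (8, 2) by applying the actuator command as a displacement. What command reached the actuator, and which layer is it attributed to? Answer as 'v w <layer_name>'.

displacement = (8, 2) − (5, 1) = (3, 1)
[0] dock off; wire := none
[1] escape on (inhibit); wire := none
[2] grasp off; pass none
[3] avoid_obstacle off; pass none
[4] align_heading on (suppress); wire := (3, 1)
[5] phototaxis off; pass (3, 1)
output (3, 1) — from layer 4 (align_heading)

3 1 align_heading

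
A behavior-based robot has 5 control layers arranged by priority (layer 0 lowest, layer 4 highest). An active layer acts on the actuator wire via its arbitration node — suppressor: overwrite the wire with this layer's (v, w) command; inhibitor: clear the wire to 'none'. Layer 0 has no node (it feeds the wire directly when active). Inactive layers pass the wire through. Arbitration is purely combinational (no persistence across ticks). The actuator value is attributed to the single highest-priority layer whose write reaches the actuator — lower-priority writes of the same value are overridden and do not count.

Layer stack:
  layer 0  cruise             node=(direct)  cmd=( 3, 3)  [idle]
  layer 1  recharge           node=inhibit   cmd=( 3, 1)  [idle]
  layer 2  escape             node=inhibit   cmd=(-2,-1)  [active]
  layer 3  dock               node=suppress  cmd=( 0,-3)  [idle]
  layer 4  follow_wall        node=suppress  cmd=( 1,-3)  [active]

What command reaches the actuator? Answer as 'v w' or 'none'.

1 -3

[0] cruise off; wire := none
[1] recharge off; pass none
[2] escape on (inhibit); wire := none
[3] dock off; pass none
[4] follow_wall on (suppress); wire := (1, -3)
output (1, -3)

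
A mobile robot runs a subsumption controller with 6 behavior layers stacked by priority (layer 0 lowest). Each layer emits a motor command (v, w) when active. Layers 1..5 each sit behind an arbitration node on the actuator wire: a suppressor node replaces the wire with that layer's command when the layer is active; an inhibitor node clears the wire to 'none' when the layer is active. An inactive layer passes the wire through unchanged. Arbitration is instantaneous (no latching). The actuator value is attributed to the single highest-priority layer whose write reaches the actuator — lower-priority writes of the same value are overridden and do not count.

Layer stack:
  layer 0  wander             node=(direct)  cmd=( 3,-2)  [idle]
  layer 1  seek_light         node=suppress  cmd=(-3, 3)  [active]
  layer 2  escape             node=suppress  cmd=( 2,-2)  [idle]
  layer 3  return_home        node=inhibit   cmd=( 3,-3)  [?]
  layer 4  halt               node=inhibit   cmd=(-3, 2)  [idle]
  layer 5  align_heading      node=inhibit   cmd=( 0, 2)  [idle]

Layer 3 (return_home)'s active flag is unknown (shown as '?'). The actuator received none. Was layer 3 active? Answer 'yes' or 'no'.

If layer 3 is active=yes:
  actuator would be none
If layer 3 is active=no:
  actuator would be (-3, 3)
Observed none, so layer 3 was active.

yes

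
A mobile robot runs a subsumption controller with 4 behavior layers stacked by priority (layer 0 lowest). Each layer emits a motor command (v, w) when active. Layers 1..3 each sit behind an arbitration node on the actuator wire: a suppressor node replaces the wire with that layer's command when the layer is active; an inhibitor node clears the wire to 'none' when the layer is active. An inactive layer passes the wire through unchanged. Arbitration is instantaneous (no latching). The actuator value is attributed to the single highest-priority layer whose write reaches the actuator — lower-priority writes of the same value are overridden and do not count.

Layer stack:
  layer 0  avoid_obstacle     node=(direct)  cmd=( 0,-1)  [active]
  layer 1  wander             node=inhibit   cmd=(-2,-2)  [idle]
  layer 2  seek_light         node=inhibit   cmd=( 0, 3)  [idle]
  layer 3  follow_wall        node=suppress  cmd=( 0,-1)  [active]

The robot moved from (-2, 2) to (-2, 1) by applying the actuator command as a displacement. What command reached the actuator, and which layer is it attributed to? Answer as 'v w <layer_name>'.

0 -1 follow_wall

displacement = (-2, 1) − (-2, 2) = (0, -1)
L0 avoid_obstacle: active, feeds wire = (0, -1)
L1 wander: idle → wire stays (0, -1)
L2 seek_light: idle → wire stays (0, -1)
L3 follow_wall: active, suppressor → wire = (0, -1)
actuator = (0, -1) — from layer 3 (follow_wall)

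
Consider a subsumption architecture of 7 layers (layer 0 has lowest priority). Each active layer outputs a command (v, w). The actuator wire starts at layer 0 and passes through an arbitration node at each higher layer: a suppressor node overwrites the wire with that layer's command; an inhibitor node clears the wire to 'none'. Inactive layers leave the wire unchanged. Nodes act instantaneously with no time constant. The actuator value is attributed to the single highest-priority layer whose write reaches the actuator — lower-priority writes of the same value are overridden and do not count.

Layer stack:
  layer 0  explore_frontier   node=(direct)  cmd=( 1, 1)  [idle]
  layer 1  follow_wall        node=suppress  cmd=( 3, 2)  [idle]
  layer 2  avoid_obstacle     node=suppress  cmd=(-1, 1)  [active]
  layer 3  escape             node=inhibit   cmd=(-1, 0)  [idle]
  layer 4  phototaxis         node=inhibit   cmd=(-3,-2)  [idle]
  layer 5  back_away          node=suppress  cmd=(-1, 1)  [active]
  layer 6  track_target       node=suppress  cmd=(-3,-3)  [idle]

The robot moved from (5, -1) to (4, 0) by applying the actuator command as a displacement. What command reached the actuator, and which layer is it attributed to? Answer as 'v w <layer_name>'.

displacement = (4, 0) − (5, -1) = (-1, 1)
[0] explore_frontier off; wire := none
[1] follow_wall off; pass none
[2] avoid_obstacle on (suppress); wire := (-1, 1)
[3] escape off; pass (-1, 1)
[4] phototaxis off; pass (-1, 1)
[5] back_away on (suppress); wire := (-1, 1)
[6] track_target off; pass (-1, 1)
output (-1, 1) — from layer 5 (back_away)

-1 1 back_away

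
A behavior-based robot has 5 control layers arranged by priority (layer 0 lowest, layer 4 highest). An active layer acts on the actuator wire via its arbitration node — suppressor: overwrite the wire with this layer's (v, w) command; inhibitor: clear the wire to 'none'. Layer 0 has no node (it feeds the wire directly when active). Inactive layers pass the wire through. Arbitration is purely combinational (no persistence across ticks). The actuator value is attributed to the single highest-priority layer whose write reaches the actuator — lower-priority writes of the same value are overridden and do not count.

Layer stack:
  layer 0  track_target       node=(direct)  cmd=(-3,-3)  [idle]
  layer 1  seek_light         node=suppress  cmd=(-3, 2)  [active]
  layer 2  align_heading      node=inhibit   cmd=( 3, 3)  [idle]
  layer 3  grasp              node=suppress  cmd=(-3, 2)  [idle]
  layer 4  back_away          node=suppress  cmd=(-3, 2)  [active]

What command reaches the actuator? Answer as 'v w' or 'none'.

-3 2

L0 track_target: idle → wire = none
L1 seek_light: active, suppressor → wire = (-3, 2)
L2 align_heading: idle → wire stays (-3, 2)
L3 grasp: idle → wire stays (-3, 2)
L4 back_away: active, suppressor → wire = (-3, 2)
actuator = (-3, 2)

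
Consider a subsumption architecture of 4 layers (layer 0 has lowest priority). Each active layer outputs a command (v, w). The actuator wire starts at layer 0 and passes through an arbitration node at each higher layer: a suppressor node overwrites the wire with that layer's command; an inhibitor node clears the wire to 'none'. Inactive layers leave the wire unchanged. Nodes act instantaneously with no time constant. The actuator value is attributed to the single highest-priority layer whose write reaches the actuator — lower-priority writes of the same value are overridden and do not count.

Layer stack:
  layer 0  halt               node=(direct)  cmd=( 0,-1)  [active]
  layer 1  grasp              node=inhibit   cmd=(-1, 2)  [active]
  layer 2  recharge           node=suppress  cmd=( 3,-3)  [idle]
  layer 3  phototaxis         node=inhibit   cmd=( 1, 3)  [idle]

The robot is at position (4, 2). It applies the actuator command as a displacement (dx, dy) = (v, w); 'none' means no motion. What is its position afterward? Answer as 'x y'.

4 2

[0] halt on; wire := (0, -1)
[1] grasp on (inhibit); wire := none
[2] recharge off; pass none
[3] phototaxis off; pass none
output none
position: (4, 2) + none = (4, 2)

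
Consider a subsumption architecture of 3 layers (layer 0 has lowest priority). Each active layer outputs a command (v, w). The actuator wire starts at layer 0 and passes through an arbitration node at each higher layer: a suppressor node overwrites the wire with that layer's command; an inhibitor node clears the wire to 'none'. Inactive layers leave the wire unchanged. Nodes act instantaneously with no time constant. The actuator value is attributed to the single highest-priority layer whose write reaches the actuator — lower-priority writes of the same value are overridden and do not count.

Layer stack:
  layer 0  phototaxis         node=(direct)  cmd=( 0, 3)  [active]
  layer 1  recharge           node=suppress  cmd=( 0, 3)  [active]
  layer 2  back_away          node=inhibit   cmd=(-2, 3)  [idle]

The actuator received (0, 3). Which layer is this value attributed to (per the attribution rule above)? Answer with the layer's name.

L0 phototaxis: active, feeds wire = (0, 3)
L1 recharge: active, suppressor → wire = (0, 3)
L2 back_away: idle → wire stays (0, 3)
actuator = (0, 3)
last writer: layer 1 = recharge

recharge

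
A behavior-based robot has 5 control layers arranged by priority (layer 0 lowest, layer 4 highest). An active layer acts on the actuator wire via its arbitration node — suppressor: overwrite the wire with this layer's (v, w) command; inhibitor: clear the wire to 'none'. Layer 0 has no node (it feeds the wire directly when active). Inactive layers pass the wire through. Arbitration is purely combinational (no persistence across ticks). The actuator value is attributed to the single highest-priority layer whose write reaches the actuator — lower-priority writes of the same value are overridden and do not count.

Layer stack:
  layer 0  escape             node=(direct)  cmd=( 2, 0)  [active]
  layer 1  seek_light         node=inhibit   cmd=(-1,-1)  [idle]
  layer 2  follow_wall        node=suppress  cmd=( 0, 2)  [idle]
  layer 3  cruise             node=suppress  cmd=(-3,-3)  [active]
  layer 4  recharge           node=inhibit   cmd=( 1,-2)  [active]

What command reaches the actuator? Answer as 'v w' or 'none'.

none

L0 escape: active, feeds wire = (2, 0)
L1 seek_light: idle → wire stays (2, 0)
L2 follow_wall: idle → wire stays (2, 0)
L3 cruise: active, suppressor → wire = (-3, -3)
L4 recharge: active, inhibitor → wire = none
actuator = none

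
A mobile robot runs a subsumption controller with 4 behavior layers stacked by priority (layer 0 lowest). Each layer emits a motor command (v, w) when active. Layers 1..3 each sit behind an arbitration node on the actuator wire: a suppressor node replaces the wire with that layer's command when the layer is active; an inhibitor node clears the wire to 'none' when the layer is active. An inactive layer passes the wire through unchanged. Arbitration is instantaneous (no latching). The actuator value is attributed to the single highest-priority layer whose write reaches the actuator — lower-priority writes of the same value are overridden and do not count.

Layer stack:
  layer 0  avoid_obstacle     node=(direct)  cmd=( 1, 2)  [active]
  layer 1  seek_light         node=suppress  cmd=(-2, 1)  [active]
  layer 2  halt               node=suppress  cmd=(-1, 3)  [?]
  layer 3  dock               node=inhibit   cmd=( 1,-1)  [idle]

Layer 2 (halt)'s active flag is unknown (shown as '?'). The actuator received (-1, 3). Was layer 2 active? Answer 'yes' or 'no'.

yes

If layer 2 is active=yes:
  actuator would be (-1, 3)
If layer 2 is active=no:
  actuator would be (-2, 1)
Observed (-1, 3), so layer 2 was active.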